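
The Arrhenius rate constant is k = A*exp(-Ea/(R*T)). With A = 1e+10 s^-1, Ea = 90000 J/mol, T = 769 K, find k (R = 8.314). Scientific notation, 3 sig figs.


k = A * exp(-Ea/(R*T))
k = 1e+10 * exp(-90000 / (8.314 * 769))
k = 1e+10 * exp(-14.076872)
k = 7.70e+03


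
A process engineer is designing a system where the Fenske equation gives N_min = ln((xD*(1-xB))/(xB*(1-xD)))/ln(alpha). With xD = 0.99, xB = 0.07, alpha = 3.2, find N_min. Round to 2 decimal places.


N_min = ln((xD*(1-xB))/(xB*(1-xD))) / ln(alpha)
Numerator inside ln: 0.9207 / 0.0007 = 1315.285714
ln(1315.285714) = 7.181809
ln(alpha) = ln(3.2) = 1.163151
N_min = 7.181809 / 1.163151 = 6.17


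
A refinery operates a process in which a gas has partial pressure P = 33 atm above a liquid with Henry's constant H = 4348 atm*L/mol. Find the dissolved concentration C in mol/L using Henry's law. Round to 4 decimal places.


C = P / H
C = 33 / 4348
C = 0.0076 mol/L


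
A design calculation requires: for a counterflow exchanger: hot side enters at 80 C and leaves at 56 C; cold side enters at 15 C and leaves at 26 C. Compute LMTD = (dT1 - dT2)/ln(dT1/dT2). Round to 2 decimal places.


dT1 = Th_in - Tc_out = 80 - 26 = 54
dT2 = Th_out - Tc_in = 56 - 15 = 41
LMTD = (dT1 - dT2) / ln(dT1/dT2)
LMTD = (54 - 41) / ln(54/41)
LMTD = 47.20 K


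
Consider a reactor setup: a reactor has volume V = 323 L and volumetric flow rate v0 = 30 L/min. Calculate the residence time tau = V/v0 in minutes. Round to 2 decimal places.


tau = V / v0
tau = 323 / 30
tau = 10.77 min


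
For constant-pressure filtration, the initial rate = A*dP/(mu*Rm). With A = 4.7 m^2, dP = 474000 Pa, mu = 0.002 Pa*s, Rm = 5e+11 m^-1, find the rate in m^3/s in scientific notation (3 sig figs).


rate = A * dP / (mu * Rm)
rate = 4.7 * 474000 / (0.002 * 5e+11)
rate = 2227800.0 / 1.000e+09
rate = 2.23e-03 m^3/s


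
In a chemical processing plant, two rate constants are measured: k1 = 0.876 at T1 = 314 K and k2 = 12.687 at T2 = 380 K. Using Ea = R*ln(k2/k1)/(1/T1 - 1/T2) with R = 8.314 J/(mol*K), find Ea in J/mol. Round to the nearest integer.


Ea = R * ln(k2/k1) / (1/T1 - 1/T2)
ln(k2/k1) = ln(12.687/0.876) = 2.672967
1/T1 - 1/T2 = 1/314 - 1/380 = 0.000553134428
Ea = 8.314 * 2.672967 / 0.000553134428
Ea = 40177 J/mol


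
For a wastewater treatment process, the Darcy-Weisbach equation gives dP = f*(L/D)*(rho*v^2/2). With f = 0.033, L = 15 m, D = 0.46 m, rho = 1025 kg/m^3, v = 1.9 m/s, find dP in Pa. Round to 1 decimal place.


dP = f * (L/D) * (rho*v^2/2)
dP = 0.033 * (15/0.46) * (1025*1.9^2/2)
L/D = 32.60869565
rho*v^2/2 = 1025*3.61/2 = 1850.125
dP = 0.033 * 32.60869565 * 1850.125
dP = 1990.9 Pa


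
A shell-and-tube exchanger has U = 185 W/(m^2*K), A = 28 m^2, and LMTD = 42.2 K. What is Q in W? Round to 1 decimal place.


Q = U * A * LMTD
Q = 185 * 28 * 42.2
Q = 218596.0 W


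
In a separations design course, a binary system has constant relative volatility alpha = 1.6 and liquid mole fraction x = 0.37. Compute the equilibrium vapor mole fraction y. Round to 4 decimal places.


y = alpha*x / (1 + (alpha-1)*x)
y = 1.6*0.37 / (1 + (1.6-1)*0.37)
y = 0.592 / (1 + 0.222)
y = 0.592 / 1.222
y = 0.4845


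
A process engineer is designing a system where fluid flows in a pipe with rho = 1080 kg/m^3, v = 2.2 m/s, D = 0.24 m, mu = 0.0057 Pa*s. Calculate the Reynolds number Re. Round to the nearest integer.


Re = rho * v * D / mu
Re = 1080 * 2.2 * 0.24 / 0.0057
Re = 570.24 / 0.0057
Re = 100042


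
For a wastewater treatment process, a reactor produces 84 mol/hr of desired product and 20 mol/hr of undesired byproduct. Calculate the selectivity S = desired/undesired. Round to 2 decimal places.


S = desired product rate / undesired product rate
S = 84 / 20
S = 4.20


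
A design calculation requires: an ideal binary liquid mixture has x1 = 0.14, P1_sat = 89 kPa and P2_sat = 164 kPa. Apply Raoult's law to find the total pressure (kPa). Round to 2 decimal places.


P = x1*P1_sat + x2*P2_sat
x2 = 1 - x1 = 1 - 0.14 = 0.86
P = 0.14*89 + 0.86*164
P = 12.46 + 141.04
P = 153.50 kPa


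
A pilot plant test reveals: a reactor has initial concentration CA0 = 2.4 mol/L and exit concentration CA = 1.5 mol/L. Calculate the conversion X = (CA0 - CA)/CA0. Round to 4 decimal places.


X = (CA0 - CA) / CA0
X = (2.4 - 1.5) / 2.4
X = 0.9 / 2.4
X = 0.3750


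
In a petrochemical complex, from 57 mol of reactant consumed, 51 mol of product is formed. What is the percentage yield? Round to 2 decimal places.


Yield = (moles product / moles consumed) * 100%
Yield = (51 / 57) * 100
Yield = 0.8947 * 100
Yield = 89.47%


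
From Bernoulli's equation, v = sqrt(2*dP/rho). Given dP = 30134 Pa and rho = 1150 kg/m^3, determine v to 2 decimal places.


v = sqrt(2*dP/rho)
v = sqrt(2*30134/1150)
v = sqrt(52.406957)
v = 7.24 m/s


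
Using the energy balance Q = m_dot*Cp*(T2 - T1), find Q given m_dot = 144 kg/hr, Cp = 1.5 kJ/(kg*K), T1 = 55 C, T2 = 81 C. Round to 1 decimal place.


Q = m_dot * Cp * (T2 - T1)
Q = 144 * 1.5 * (81 - 55)
Q = 144 * 1.5 * 26
Q = 5616.0 kJ/hr


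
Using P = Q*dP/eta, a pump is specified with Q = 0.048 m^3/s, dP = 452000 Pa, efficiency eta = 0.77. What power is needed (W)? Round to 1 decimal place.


P = Q * dP / eta
P = 0.048 * 452000 / 0.77
P = 21696.0 / 0.77
P = 28176.6 W


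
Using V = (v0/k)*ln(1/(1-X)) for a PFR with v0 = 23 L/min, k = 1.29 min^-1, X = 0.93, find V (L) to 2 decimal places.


V = (v0/k) * ln(1/(1-X))
V = (23/1.29) * ln(1/(1-0.93))
V = 17.829457 * ln(14.285714)
V = 17.829457 * 2.65926
V = 47.41 L


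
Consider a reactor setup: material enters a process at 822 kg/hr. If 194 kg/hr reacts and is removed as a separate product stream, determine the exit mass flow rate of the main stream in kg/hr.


Steady-state mass balance on the main outlet: F_out = F_in - F_removed
F_out = 822 - 194
F_out = 628 kg/hr


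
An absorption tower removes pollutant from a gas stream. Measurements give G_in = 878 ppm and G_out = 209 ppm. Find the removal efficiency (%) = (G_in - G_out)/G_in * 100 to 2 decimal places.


Efficiency = (G_in - G_out) / G_in * 100%
Efficiency = (878 - 209) / 878 * 100
Efficiency = 669 / 878 * 100
Efficiency = 76.20%


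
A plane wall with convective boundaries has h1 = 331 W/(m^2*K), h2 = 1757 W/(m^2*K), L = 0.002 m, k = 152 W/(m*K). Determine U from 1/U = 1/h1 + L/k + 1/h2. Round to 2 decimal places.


1/U = 1/h1 + L/k + 1/h2
1/U = 1/331 + 0.002/152 + 1/1757
1/U = 0.003021148 + 1.31579e-05 + 0.000569152
1/U = 0.0036034579
U = 277.51 W/(m^2*K)


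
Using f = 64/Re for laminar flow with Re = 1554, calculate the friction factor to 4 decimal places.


f = 64 / Re
f = 64 / 1554
f = 0.0412


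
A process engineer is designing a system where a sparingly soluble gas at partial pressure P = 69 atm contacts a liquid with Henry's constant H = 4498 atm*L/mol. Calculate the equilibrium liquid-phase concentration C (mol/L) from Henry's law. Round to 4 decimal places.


C = P / H
C = 69 / 4498
C = 0.0153 mol/L


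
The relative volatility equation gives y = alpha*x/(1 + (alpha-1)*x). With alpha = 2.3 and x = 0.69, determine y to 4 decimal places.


y = alpha*x / (1 + (alpha-1)*x)
y = 2.3*0.69 / (1 + (2.3-1)*0.69)
y = 1.587 / (1 + 0.897)
y = 1.587 / 1.897
y = 0.8366


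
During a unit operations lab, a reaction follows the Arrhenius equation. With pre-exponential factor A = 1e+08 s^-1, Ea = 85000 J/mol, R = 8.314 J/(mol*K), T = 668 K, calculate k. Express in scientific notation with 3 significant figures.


k = A * exp(-Ea/(R*T))
k = 1e+08 * exp(-85000 / (8.314 * 668))
k = 1e+08 * exp(-15.304969)
k = 2.25e+01


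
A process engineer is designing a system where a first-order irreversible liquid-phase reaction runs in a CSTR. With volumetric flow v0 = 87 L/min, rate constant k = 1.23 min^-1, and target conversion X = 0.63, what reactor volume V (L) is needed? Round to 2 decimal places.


V = v0 * X / (k * (1 - X))
V = 87 * 0.63 / (1.23 * (1 - 0.63))
V = 54.81 / (1.23 * 0.37)
V = 54.81 / 0.4551
V = 120.44 L


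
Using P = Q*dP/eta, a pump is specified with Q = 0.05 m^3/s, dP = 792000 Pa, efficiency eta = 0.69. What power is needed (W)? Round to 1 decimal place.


P = Q * dP / eta
P = 0.05 * 792000 / 0.69
P = 39600.0 / 0.69
P = 57391.3 W


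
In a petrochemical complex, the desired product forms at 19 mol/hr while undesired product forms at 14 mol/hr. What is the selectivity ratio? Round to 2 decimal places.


S = desired product rate / undesired product rate
S = 19 / 14
S = 1.36


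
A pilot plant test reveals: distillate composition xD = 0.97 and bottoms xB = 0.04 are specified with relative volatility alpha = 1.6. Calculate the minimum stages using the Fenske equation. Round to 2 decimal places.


N_min = ln((xD*(1-xB))/(xB*(1-xD))) / ln(alpha)
Numerator inside ln: 0.9312 / 0.0012 = 776.0
ln(776.0) = 6.654153
ln(alpha) = ln(1.6) = 0.470004
N_min = 6.654153 / 0.470004 = 14.16


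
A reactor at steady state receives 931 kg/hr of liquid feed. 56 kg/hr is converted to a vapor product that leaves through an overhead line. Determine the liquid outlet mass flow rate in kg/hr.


Steady-state mass balance on the main outlet: F_out = F_in - F_removed
F_out = 931 - 56
F_out = 875 kg/hr


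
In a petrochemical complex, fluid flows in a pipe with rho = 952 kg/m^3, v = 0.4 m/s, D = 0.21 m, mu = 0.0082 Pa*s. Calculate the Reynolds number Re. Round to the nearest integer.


Re = rho * v * D / mu
Re = 952 * 0.4 * 0.21 / 0.0082
Re = 79.968 / 0.0082
Re = 9752


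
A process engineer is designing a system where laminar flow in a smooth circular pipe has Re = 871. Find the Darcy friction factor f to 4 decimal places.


f = 64 / Re
f = 64 / 871
f = 0.0735


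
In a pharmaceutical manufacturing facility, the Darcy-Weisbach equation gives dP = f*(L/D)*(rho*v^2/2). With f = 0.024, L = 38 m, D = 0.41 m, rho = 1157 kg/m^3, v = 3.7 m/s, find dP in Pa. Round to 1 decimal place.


dP = f * (L/D) * (rho*v^2/2)
dP = 0.024 * (38/0.41) * (1157*3.7^2/2)
L/D = 92.68292683
rho*v^2/2 = 1157*13.69/2 = 7919.665
dP = 0.024 * 92.68292683 * 7919.665
dP = 17616.4 Pa


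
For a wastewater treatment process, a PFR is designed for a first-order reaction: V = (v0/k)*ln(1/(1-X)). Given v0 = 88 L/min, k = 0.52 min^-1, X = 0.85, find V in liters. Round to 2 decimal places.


V = (v0/k) * ln(1/(1-X))
V = (88/0.52) * ln(1/(1-0.85))
V = 169.230769 * ln(6.666667)
V = 169.230769 * 1.89712
V = 321.05 L


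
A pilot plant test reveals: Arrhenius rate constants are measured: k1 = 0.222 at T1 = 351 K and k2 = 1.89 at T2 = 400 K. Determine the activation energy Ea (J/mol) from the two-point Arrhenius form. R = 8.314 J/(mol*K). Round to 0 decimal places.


Ea = R * ln(k2/k1) / (1/T1 - 1/T2)
ln(k2/k1) = ln(1.89/0.222) = 2.1416547
1/T1 - 1/T2 = 1/351 - 1/400 = 0.000349002849
Ea = 8.314 * 2.1416547 / 0.000349002849
Ea = 51019 J/mol


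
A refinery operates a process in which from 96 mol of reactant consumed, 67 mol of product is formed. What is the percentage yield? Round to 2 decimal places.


Yield = (moles product / moles consumed) * 100%
Yield = (67 / 96) * 100
Yield = 0.6979 * 100
Yield = 69.79%


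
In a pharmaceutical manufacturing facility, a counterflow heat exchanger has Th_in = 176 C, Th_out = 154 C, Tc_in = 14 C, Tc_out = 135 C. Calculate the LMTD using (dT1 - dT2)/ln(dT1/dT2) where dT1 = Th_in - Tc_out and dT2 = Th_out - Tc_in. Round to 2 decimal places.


dT1 = Th_in - Tc_out = 176 - 135 = 41
dT2 = Th_out - Tc_in = 154 - 14 = 140
LMTD = (dT1 - dT2) / ln(dT1/dT2)
LMTD = (41 - 140) / ln(41/140)
LMTD = 80.61 K


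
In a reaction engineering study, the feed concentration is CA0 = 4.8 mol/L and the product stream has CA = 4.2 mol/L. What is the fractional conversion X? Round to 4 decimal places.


X = (CA0 - CA) / CA0
X = (4.8 - 4.2) / 4.8
X = 0.6 / 4.8
X = 0.1250


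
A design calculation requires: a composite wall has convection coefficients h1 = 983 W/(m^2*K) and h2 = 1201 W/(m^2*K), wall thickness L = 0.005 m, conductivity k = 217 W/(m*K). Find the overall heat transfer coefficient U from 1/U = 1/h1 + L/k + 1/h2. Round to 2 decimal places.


1/U = 1/h1 + L/k + 1/h2
1/U = 1/983 + 0.005/217 + 1/1201
1/U = 0.001017294 + 2.30415e-05 + 0.0008326395
1/U = 0.001872975
U = 533.91 W/(m^2*K)


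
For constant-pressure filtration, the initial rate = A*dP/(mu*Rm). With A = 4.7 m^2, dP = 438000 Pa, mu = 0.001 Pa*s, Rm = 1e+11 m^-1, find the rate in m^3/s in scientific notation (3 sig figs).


rate = A * dP / (mu * Rm)
rate = 4.7 * 438000 / (0.001 * 1e+11)
rate = 2058600.0 / 1.000e+08
rate = 2.06e-02 m^3/s


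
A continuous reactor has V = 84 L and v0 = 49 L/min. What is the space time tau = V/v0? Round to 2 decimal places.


tau = V / v0
tau = 84 / 49
tau = 1.71 min


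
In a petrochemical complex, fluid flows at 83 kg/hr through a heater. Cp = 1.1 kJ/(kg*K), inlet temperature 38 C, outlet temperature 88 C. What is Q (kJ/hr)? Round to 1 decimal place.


Q = m_dot * Cp * (T2 - T1)
Q = 83 * 1.1 * (88 - 38)
Q = 83 * 1.1 * 50
Q = 4565.0 kJ/hr


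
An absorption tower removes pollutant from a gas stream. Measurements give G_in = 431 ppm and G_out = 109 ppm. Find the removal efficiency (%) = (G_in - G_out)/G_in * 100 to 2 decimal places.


Efficiency = (G_in - G_out) / G_in * 100%
Efficiency = (431 - 109) / 431 * 100
Efficiency = 322 / 431 * 100
Efficiency = 74.71%


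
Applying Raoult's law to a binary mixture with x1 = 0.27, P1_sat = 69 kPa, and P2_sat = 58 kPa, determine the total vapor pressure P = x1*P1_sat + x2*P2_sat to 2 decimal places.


P = x1*P1_sat + x2*P2_sat
x2 = 1 - x1 = 1 - 0.27 = 0.73
P = 0.27*69 + 0.73*58
P = 18.63 + 42.34
P = 60.97 kPa


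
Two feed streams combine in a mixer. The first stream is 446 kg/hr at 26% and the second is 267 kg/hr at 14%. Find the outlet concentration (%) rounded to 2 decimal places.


Mass balance on solute: F1*x1 + F2*x2 = F3*x3
F3 = F1 + F2 = 446 + 267 = 713 kg/hr
x3 = (F1*x1 + F2*x2)/F3
x3 = (446*0.26 + 267*0.14) / 713
x3 = 21.51%


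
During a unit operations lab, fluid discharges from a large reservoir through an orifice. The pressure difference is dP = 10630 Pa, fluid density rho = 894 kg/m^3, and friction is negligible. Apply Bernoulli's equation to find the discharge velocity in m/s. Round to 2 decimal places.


v = sqrt(2*dP/rho)
v = sqrt(2*10630/894)
v = sqrt(23.780761)
v = 4.88 m/s


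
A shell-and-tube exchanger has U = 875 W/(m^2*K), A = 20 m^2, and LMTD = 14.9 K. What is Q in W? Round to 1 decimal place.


Q = U * A * LMTD
Q = 875 * 20 * 14.9
Q = 260750.0 W


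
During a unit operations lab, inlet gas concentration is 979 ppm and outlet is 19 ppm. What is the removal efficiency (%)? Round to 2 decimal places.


Efficiency = (G_in - G_out) / G_in * 100%
Efficiency = (979 - 19) / 979 * 100
Efficiency = 960 / 979 * 100
Efficiency = 98.06%


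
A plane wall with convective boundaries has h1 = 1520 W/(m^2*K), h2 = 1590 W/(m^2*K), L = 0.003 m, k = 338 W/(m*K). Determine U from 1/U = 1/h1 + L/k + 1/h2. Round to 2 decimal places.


1/U = 1/h1 + L/k + 1/h2
1/U = 1/1520 + 0.003/338 + 1/1590
1/U = 0.0006578947 + 8.8757e-06 + 0.0006289308
1/U = 0.0012957012
U = 771.78 W/(m^2*K)


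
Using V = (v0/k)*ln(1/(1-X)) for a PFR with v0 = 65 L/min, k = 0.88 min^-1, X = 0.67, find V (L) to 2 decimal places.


V = (v0/k) * ln(1/(1-X))
V = (65/0.88) * ln(1/(1-0.67))
V = 73.863636 * ln(3.030303)
V = 73.863636 * 1.108663
V = 81.89 L


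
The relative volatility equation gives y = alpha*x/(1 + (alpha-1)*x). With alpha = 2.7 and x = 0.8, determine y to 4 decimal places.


y = alpha*x / (1 + (alpha-1)*x)
y = 2.7*0.8 / (1 + (2.7-1)*0.8)
y = 2.16 / (1 + 1.36)
y = 2.16 / 2.36
y = 0.9153


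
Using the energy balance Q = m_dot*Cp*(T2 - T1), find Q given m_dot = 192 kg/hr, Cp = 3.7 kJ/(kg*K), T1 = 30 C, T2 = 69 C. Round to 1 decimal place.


Q = m_dot * Cp * (T2 - T1)
Q = 192 * 3.7 * (69 - 30)
Q = 192 * 3.7 * 39
Q = 27705.6 kJ/hr


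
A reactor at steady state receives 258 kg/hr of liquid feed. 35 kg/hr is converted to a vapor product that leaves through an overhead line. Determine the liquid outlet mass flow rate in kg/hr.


Steady-state mass balance on the main outlet: F_out = F_in - F_removed
F_out = 258 - 35
F_out = 223 kg/hr


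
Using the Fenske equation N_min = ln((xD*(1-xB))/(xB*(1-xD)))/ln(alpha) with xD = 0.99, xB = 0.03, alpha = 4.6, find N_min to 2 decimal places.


N_min = ln((xD*(1-xB))/(xB*(1-xD))) / ln(alpha)
Numerator inside ln: 0.9603 / 0.0003 = 3201.0
ln(3201.0) = 8.071219
ln(alpha) = ln(4.6) = 1.526056
N_min = 8.071219 / 1.526056 = 5.29


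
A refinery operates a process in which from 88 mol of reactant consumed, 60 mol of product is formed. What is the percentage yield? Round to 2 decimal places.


Yield = (moles product / moles consumed) * 100%
Yield = (60 / 88) * 100
Yield = 0.6818 * 100
Yield = 68.18%


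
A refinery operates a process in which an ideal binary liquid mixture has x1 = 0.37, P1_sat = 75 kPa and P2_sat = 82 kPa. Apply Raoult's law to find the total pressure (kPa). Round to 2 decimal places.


P = x1*P1_sat + x2*P2_sat
x2 = 1 - x1 = 1 - 0.37 = 0.63
P = 0.37*75 + 0.63*82
P = 27.75 + 51.66
P = 79.41 kPa


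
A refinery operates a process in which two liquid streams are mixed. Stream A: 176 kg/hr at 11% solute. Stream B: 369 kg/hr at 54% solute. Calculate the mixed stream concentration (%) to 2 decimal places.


Mass balance on solute: F1*x1 + F2*x2 = F3*x3
F3 = F1 + F2 = 176 + 369 = 545 kg/hr
x3 = (F1*x1 + F2*x2)/F3
x3 = (176*0.11 + 369*0.54) / 545
x3 = 40.11%


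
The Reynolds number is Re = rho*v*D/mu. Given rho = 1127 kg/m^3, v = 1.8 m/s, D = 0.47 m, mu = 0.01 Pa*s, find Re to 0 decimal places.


Re = rho * v * D / mu
Re = 1127 * 1.8 * 0.47 / 0.01
Re = 953.442 / 0.01
Re = 95344


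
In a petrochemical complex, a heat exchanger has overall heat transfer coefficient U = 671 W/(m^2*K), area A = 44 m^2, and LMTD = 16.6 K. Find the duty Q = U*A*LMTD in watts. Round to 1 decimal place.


Q = U * A * LMTD
Q = 671 * 44 * 16.6
Q = 490098.4 W


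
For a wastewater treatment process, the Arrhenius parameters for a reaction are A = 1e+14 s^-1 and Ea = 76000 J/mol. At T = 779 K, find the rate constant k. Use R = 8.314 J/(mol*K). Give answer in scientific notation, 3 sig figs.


k = A * exp(-Ea/(R*T))
k = 1e+14 * exp(-76000 / (8.314 * 779))
k = 1e+14 * exp(-11.734541)
k = 8.01e+08


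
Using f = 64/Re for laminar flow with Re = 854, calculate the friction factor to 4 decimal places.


f = 64 / Re
f = 64 / 854
f = 0.0749


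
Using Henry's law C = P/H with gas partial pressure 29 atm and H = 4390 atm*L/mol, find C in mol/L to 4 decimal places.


C = P / H
C = 29 / 4390
C = 0.0066 mol/L


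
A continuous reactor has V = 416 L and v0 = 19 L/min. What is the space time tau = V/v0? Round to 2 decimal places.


tau = V / v0
tau = 416 / 19
tau = 21.89 min


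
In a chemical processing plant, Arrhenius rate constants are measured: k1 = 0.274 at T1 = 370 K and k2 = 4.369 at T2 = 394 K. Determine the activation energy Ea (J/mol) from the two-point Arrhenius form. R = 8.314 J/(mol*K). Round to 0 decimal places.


Ea = R * ln(k2/k1) / (1/T1 - 1/T2)
ln(k2/k1) = ln(4.369/0.274) = 2.7691613
1/T1 - 1/T2 = 1/370 - 1/394 = 0.000164631637
Ea = 8.314 * 2.7691613 / 0.000164631637
Ea = 139844 J/mol


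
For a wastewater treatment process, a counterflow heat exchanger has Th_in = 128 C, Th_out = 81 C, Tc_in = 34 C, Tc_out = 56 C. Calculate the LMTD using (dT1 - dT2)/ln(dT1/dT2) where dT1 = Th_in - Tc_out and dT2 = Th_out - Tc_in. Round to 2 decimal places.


dT1 = Th_in - Tc_out = 128 - 56 = 72
dT2 = Th_out - Tc_in = 81 - 34 = 47
LMTD = (dT1 - dT2) / ln(dT1/dT2)
LMTD = (72 - 47) / ln(72/47)
LMTD = 58.61 K


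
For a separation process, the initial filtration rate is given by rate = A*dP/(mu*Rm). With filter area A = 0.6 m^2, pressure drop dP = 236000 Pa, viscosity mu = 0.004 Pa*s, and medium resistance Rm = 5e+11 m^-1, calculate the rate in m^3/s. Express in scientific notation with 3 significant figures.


rate = A * dP / (mu * Rm)
rate = 0.6 * 236000 / (0.004 * 5e+11)
rate = 141600.0 / 2.000e+09
rate = 7.08e-05 m^3/s


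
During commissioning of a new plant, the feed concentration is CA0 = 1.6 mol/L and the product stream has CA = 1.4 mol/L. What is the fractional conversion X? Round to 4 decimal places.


X = (CA0 - CA) / CA0
X = (1.6 - 1.4) / 1.6
X = 0.2 / 1.6
X = 0.1250


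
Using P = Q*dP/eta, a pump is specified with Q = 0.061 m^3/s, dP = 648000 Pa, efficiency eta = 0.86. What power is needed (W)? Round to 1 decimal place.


P = Q * dP / eta
P = 0.061 * 648000 / 0.86
P = 39528.0 / 0.86
P = 45962.8 W


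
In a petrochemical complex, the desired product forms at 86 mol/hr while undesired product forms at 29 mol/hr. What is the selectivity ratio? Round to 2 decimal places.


S = desired product rate / undesired product rate
S = 86 / 29
S = 2.97


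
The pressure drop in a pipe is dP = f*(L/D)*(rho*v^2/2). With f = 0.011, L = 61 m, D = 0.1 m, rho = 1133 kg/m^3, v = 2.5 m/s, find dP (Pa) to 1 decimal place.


dP = f * (L/D) * (rho*v^2/2)
dP = 0.011 * (61/0.1) * (1133*2.5^2/2)
L/D = 610.0
rho*v^2/2 = 1133*6.25/2 = 3540.625
dP = 0.011 * 610.0 * 3540.625
dP = 23757.6 Pa


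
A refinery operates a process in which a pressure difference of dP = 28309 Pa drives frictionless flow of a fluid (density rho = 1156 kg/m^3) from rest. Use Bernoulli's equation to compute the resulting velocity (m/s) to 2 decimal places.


v = sqrt(2*dP/rho)
v = sqrt(2*28309/1156)
v = sqrt(48.977509)
v = 7.00 m/s


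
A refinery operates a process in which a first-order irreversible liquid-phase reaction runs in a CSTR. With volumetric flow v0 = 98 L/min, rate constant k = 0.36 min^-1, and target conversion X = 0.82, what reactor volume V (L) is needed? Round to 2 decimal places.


V = v0 * X / (k * (1 - X))
V = 98 * 0.82 / (0.36 * (1 - 0.82))
V = 80.36 / (0.36 * 0.18)
V = 80.36 / 0.0648
V = 1240.12 L


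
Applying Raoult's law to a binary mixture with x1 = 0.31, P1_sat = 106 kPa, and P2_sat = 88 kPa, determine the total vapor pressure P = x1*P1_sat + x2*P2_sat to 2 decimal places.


P = x1*P1_sat + x2*P2_sat
x2 = 1 - x1 = 1 - 0.31 = 0.69
P = 0.31*106 + 0.69*88
P = 32.86 + 60.72
P = 93.58 kPa


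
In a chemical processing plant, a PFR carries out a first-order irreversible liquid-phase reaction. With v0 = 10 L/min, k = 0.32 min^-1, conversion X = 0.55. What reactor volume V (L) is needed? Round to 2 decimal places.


V = (v0/k) * ln(1/(1-X))
V = (10/0.32) * ln(1/(1-0.55))
V = 31.25 * ln(2.222222)
V = 31.25 * 0.798508
V = 24.95 L


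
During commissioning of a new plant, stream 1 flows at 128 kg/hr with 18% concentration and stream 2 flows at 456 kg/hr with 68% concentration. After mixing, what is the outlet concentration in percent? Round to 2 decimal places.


Mass balance on solute: F1*x1 + F2*x2 = F3*x3
F3 = F1 + F2 = 128 + 456 = 584 kg/hr
x3 = (F1*x1 + F2*x2)/F3
x3 = (128*0.18 + 456*0.68) / 584
x3 = 57.04%


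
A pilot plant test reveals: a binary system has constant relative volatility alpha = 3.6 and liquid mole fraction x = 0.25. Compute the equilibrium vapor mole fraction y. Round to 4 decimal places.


y = alpha*x / (1 + (alpha-1)*x)
y = 3.6*0.25 / (1 + (3.6-1)*0.25)
y = 0.9 / (1 + 0.65)
y = 0.9 / 1.65
y = 0.5455


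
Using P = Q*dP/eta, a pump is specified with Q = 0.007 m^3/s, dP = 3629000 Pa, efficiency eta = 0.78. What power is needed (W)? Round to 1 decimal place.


P = Q * dP / eta
P = 0.007 * 3629000 / 0.78
P = 25403.0 / 0.78
P = 32567.9 W


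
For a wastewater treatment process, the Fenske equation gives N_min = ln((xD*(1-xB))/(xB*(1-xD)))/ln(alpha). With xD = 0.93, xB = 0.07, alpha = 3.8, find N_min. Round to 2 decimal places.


N_min = ln((xD*(1-xB))/(xB*(1-xD))) / ln(alpha)
Numerator inside ln: 0.8649 / 0.0049 = 176.510204
ln(176.510204) = 5.173379
ln(alpha) = ln(3.8) = 1.335001
N_min = 5.173379 / 1.335001 = 3.88


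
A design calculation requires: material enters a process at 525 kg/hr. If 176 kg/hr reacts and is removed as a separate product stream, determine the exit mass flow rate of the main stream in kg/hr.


Steady-state mass balance on the main outlet: F_out = F_in - F_removed
F_out = 525 - 176
F_out = 349 kg/hr


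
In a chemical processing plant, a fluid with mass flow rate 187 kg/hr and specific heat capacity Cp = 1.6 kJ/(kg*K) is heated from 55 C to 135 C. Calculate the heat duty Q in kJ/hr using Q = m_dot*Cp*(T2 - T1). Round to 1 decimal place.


Q = m_dot * Cp * (T2 - T1)
Q = 187 * 1.6 * (135 - 55)
Q = 187 * 1.6 * 80
Q = 23936.0 kJ/hr


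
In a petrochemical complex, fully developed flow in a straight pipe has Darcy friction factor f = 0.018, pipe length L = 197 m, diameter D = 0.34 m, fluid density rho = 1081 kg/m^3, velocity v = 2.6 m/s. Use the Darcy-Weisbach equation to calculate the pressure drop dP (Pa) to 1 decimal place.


dP = f * (L/D) * (rho*v^2/2)
dP = 0.018 * (197/0.34) * (1081*2.6^2/2)
L/D = 579.41176471
rho*v^2/2 = 1081*6.76/2 = 3653.78
dP = 0.018 * 579.41176471 * 3653.78
dP = 38106.8 Pa


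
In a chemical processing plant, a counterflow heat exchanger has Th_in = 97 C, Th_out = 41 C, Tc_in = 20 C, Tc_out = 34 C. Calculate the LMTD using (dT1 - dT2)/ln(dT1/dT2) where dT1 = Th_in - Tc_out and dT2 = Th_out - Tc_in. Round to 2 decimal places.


dT1 = Th_in - Tc_out = 97 - 34 = 63
dT2 = Th_out - Tc_in = 41 - 20 = 21
LMTD = (dT1 - dT2) / ln(dT1/dT2)
LMTD = (63 - 21) / ln(63/21)
LMTD = 38.23 K


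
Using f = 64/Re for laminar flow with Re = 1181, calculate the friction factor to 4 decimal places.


f = 64 / Re
f = 64 / 1181
f = 0.0542


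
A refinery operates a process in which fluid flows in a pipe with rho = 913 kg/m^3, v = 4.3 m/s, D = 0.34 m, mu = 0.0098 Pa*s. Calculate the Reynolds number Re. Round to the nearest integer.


Re = rho * v * D / mu
Re = 913 * 4.3 * 0.34 / 0.0098
Re = 1334.806 / 0.0098
Re = 136205


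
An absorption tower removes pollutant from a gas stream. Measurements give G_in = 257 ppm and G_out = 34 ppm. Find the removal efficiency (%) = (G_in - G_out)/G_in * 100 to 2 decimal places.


Efficiency = (G_in - G_out) / G_in * 100%
Efficiency = (257 - 34) / 257 * 100
Efficiency = 223 / 257 * 100
Efficiency = 86.77%


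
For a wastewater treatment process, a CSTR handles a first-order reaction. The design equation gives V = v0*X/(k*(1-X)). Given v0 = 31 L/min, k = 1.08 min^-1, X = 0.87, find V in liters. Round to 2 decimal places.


V = v0 * X / (k * (1 - X))
V = 31 * 0.87 / (1.08 * (1 - 0.87))
V = 26.97 / (1.08 * 0.13)
V = 26.97 / 0.1404
V = 192.09 L


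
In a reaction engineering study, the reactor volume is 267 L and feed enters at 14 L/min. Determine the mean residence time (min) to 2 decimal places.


tau = V / v0
tau = 267 / 14
tau = 19.07 min


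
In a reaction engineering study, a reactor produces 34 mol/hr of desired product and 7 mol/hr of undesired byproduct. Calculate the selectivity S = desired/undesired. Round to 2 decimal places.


S = desired product rate / undesired product rate
S = 34 / 7
S = 4.86


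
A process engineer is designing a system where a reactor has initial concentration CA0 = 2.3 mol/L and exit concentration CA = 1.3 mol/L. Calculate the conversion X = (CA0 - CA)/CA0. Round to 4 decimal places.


X = (CA0 - CA) / CA0
X = (2.3 - 1.3) / 2.3
X = 1.0 / 2.3
X = 0.4348


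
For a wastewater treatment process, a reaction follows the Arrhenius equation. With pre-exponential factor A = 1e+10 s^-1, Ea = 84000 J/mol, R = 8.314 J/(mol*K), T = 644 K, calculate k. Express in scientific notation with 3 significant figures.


k = A * exp(-Ea/(R*T))
k = 1e+10 * exp(-84000 / (8.314 * 644))
k = 1e+10 * exp(-15.688571)
k = 1.54e+03


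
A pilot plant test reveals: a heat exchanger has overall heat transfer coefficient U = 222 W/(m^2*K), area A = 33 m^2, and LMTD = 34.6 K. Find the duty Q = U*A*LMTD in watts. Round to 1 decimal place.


Q = U * A * LMTD
Q = 222 * 33 * 34.6
Q = 253479.6 W


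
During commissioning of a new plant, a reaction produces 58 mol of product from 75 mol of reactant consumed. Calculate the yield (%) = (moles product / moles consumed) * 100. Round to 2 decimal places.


Yield = (moles product / moles consumed) * 100%
Yield = (58 / 75) * 100
Yield = 0.7733 * 100
Yield = 77.33%


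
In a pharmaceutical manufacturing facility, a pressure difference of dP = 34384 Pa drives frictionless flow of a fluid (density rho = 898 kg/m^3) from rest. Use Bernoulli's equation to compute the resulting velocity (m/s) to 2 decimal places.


v = sqrt(2*dP/rho)
v = sqrt(2*34384/898)
v = sqrt(76.579065)
v = 8.75 m/s


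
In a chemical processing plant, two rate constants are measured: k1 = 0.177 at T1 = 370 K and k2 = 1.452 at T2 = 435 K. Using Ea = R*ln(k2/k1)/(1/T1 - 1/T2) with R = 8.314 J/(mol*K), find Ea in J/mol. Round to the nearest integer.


Ea = R * ln(k2/k1) / (1/T1 - 1/T2)
ln(k2/k1) = ln(1.452/0.177) = 2.1045475
1/T1 - 1/T2 = 1/370 - 1/435 = 0.000403852128
Ea = 8.314 * 2.1045475 / 0.000403852128
Ea = 43326 J/mol


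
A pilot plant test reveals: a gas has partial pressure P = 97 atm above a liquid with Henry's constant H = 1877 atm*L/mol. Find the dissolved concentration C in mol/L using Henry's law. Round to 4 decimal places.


C = P / H
C = 97 / 1877
C = 0.0517 mol/L


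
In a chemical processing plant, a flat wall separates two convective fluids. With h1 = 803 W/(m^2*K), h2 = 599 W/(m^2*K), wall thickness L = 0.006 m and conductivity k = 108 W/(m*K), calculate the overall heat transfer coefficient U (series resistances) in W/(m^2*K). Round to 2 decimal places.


1/U = 1/h1 + L/k + 1/h2
1/U = 1/803 + 0.006/108 + 1/599
1/U = 0.00124533 + 5.55556e-05 + 0.0016694491
1/U = 0.0029703347
U = 336.66 W/(m^2*K)


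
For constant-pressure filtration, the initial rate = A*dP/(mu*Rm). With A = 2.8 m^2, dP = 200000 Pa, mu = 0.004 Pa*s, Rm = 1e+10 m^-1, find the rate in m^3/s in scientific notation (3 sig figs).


rate = A * dP / (mu * Rm)
rate = 2.8 * 200000 / (0.004 * 1e+10)
rate = 560000.0 / 4.000e+07
rate = 1.40e-02 m^3/s


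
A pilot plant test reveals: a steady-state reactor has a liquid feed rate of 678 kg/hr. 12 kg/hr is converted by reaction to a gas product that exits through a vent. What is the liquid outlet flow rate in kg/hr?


Steady-state mass balance on the main outlet: F_out = F_in - F_removed
F_out = 678 - 12
F_out = 666 kg/hr


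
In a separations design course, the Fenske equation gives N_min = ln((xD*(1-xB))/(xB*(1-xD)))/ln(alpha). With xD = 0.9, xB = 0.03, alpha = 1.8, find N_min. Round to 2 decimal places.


N_min = ln((xD*(1-xB))/(xB*(1-xD))) / ln(alpha)
Numerator inside ln: 0.873 / 0.003 = 291.0
ln(291.0) = 5.673323
ln(alpha) = ln(1.8) = 0.587787
N_min = 5.673323 / 0.587787 = 9.65


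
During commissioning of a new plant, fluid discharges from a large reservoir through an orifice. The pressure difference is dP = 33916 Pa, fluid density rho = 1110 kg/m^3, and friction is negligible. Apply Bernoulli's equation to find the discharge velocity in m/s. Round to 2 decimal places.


v = sqrt(2*dP/rho)
v = sqrt(2*33916/1110)
v = sqrt(61.10991)
v = 7.82 m/s


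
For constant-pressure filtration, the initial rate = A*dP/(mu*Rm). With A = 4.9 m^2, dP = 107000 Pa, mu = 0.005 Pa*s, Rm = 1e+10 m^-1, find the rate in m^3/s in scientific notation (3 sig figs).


rate = A * dP / (mu * Rm)
rate = 4.9 * 107000 / (0.005 * 1e+10)
rate = 524300.0 / 5.000e+07
rate = 1.05e-02 m^3/s


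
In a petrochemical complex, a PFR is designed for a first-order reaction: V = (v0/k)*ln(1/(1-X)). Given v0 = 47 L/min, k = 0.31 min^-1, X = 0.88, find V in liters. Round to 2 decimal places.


V = (v0/k) * ln(1/(1-X))
V = (47/0.31) * ln(1/(1-0.88))
V = 151.612903 * ln(8.333333)
V = 151.612903 * 2.120263
V = 321.46 L


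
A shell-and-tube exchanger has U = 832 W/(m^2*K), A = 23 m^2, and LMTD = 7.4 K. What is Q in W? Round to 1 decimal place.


Q = U * A * LMTD
Q = 832 * 23 * 7.4
Q = 141606.4 W


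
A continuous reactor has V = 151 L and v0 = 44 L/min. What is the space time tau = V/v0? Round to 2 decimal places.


tau = V / v0
tau = 151 / 44
tau = 3.43 min


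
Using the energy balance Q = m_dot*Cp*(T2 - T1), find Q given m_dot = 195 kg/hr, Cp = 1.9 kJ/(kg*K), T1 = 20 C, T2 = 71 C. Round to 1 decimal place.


Q = m_dot * Cp * (T2 - T1)
Q = 195 * 1.9 * (71 - 20)
Q = 195 * 1.9 * 51
Q = 18895.5 kJ/hr


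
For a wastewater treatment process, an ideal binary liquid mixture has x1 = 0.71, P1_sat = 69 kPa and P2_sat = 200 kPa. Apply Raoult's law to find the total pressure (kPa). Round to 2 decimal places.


P = x1*P1_sat + x2*P2_sat
x2 = 1 - x1 = 1 - 0.71 = 0.29
P = 0.71*69 + 0.29*200
P = 48.99 + 58.0
P = 106.99 kPa


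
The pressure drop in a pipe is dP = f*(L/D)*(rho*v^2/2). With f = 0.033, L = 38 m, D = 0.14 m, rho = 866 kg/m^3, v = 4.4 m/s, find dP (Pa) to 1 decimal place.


dP = f * (L/D) * (rho*v^2/2)
dP = 0.033 * (38/0.14) * (866*4.4^2/2)
L/D = 271.42857143
rho*v^2/2 = 866*19.36/2 = 8382.88
dP = 0.033 * 271.42857143 * 8382.88
dP = 75086.7 Pa


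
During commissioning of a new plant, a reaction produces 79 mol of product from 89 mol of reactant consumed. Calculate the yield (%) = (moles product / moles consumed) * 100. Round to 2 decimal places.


Yield = (moles product / moles consumed) * 100%
Yield = (79 / 89) * 100
Yield = 0.8876 * 100
Yield = 88.76%


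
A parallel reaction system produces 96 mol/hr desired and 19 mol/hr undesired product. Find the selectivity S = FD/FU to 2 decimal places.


S = desired product rate / undesired product rate
S = 96 / 19
S = 5.05


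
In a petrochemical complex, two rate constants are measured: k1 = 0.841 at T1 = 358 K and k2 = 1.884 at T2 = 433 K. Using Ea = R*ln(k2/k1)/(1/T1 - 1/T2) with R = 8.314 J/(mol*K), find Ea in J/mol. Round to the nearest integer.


Ea = R * ln(k2/k1) / (1/T1 - 1/T2)
ln(k2/k1) = ln(1.884/0.841) = 0.8065608
1/T1 - 1/T2 = 1/358 - 1/433 = 0.000483827267
Ea = 8.314 * 0.8065608 / 0.000483827267
Ea = 13860 J/mol


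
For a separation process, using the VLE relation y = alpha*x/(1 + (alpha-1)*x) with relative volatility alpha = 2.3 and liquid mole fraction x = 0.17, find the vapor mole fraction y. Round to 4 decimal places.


y = alpha*x / (1 + (alpha-1)*x)
y = 2.3*0.17 / (1 + (2.3-1)*0.17)
y = 0.391 / (1 + 0.221)
y = 0.391 / 1.221
y = 0.3202


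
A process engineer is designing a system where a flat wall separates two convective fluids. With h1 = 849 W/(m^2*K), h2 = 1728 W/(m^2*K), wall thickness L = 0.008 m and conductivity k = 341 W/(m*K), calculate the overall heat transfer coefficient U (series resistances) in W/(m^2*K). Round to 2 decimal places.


1/U = 1/h1 + L/k + 1/h2
1/U = 1/849 + 0.008/341 + 1/1728
1/U = 0.0011778563 + 2.34604e-05 + 0.0005787037
1/U = 0.0017800204
U = 561.79 W/(m^2*K)


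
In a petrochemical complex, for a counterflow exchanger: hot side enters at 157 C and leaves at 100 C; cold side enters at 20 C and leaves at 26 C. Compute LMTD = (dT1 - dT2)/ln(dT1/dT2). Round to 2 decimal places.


dT1 = Th_in - Tc_out = 157 - 26 = 131
dT2 = Th_out - Tc_in = 100 - 20 = 80
LMTD = (dT1 - dT2) / ln(dT1/dT2)
LMTD = (131 - 80) / ln(131/80)
LMTD = 103.41 K


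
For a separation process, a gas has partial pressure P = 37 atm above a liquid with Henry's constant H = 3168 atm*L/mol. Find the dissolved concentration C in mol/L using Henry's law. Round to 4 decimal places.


C = P / H
C = 37 / 3168
C = 0.0117 mol/L


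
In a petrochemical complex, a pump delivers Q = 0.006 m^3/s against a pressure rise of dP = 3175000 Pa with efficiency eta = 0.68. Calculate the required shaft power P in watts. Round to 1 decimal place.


P = Q * dP / eta
P = 0.006 * 3175000 / 0.68
P = 19050.0 / 0.68
P = 28014.7 W


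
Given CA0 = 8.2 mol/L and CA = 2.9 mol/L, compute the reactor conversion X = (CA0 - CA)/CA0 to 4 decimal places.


X = (CA0 - CA) / CA0
X = (8.2 - 2.9) / 8.2
X = 5.3 / 8.2
X = 0.6463


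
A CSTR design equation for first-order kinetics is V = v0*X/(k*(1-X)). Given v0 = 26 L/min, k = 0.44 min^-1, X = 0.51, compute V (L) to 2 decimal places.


V = v0 * X / (k * (1 - X))
V = 26 * 0.51 / (0.44 * (1 - 0.51))
V = 13.26 / (0.44 * 0.49)
V = 13.26 / 0.2156
V = 61.50 L


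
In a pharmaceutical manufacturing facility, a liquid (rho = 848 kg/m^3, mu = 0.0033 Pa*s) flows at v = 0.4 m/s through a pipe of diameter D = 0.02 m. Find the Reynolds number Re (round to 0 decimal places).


Re = rho * v * D / mu
Re = 848 * 0.4 * 0.02 / 0.0033
Re = 6.784 / 0.0033
Re = 2056


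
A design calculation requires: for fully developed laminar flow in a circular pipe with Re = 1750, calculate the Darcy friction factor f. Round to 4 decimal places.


f = 64 / Re
f = 64 / 1750
f = 0.0366


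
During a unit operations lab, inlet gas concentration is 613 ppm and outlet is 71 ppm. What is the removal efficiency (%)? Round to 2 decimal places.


Efficiency = (G_in - G_out) / G_in * 100%
Efficiency = (613 - 71) / 613 * 100
Efficiency = 542 / 613 * 100
Efficiency = 88.42%


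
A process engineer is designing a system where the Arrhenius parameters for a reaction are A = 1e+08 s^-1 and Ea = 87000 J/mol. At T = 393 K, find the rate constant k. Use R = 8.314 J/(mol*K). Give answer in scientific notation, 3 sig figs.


k = A * exp(-Ea/(R*T))
k = 1e+08 * exp(-87000 / (8.314 * 393))
k = 1e+08 * exp(-26.626659)
k = 2.73e-04


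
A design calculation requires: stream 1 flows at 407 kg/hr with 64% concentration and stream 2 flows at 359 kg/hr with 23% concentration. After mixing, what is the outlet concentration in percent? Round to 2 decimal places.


Mass balance on solute: F1*x1 + F2*x2 = F3*x3
F3 = F1 + F2 = 407 + 359 = 766 kg/hr
x3 = (F1*x1 + F2*x2)/F3
x3 = (407*0.64 + 359*0.23) / 766
x3 = 44.78%


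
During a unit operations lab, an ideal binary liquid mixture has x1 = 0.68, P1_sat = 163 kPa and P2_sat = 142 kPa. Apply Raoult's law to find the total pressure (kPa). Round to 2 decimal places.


P = x1*P1_sat + x2*P2_sat
x2 = 1 - x1 = 1 - 0.68 = 0.32
P = 0.68*163 + 0.32*142
P = 110.84 + 45.44
P = 156.28 kPa


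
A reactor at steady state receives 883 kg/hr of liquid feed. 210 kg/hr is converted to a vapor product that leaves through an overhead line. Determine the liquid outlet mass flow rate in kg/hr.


Steady-state mass balance on the main outlet: F_out = F_in - F_removed
F_out = 883 - 210
F_out = 673 kg/hr


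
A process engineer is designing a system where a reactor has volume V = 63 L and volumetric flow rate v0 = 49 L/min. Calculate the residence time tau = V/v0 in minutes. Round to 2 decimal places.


tau = V / v0
tau = 63 / 49
tau = 1.29 min


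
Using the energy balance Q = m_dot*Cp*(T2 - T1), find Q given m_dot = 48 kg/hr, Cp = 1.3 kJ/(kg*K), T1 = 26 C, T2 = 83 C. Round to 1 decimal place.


Q = m_dot * Cp * (T2 - T1)
Q = 48 * 1.3 * (83 - 26)
Q = 48 * 1.3 * 57
Q = 3556.8 kJ/hr


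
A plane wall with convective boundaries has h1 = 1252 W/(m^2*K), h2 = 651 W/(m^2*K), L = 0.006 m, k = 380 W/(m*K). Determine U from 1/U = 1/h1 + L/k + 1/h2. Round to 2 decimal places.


1/U = 1/h1 + L/k + 1/h2
1/U = 1/1252 + 0.006/380 + 1/651
1/U = 0.000798722 + 1.57895e-05 + 0.0015360983
1/U = 0.0023506098
U = 425.42 W/(m^2*K)


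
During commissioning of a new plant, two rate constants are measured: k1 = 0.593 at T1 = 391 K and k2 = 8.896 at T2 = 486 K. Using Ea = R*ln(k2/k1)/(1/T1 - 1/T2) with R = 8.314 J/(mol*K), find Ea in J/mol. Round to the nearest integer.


Ea = R * ln(k2/k1) / (1/T1 - 1/T2)
ln(k2/k1) = ln(8.896/0.593) = 2.7081626
1/T1 - 1/T2 = 1/391 - 1/486 = 0.000499931588
Ea = 8.314 * 2.7081626 / 0.000499931588
Ea = 45037 J/mol
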